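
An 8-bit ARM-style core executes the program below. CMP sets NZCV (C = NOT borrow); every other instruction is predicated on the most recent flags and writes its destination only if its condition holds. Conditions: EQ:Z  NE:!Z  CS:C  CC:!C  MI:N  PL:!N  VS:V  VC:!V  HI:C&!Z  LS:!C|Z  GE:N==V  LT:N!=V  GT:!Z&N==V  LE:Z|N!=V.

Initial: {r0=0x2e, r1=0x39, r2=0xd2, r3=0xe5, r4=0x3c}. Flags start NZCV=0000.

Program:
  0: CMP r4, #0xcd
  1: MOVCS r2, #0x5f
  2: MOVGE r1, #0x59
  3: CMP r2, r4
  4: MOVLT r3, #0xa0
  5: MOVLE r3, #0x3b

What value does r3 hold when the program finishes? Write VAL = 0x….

[0] flags=0000 → (cmp)
[1] flags=0000 CS?F → skip
[2] flags=0000 GE?T → r1=0x59
[3] flags=1010 → (cmp)
[4] flags=1010 LT?T → r3=0xa0
[5] flags=1010 LE?T → r3=0x3b

VAL = 0x3b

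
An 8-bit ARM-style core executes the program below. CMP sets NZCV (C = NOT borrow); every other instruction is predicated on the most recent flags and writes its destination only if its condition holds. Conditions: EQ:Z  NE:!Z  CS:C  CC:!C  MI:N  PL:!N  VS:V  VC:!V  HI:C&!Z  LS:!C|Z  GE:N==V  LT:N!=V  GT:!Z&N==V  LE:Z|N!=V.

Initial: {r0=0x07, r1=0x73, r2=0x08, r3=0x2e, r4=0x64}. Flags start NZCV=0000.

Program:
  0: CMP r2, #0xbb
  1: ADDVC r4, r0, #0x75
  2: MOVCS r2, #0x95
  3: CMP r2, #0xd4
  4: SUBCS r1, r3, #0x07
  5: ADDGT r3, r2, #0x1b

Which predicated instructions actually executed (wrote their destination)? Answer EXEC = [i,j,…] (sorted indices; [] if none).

[0] flags=0000 → (cmp)
[1] flags=0000 VC?T → r4=0x7c
[2] flags=0000 CS?F → skip
[3] flags=0000 → (cmp)
[4] flags=0000 CS?F → skip
[5] flags=0000 GT?T → r3=0x23

EXEC = [1,5]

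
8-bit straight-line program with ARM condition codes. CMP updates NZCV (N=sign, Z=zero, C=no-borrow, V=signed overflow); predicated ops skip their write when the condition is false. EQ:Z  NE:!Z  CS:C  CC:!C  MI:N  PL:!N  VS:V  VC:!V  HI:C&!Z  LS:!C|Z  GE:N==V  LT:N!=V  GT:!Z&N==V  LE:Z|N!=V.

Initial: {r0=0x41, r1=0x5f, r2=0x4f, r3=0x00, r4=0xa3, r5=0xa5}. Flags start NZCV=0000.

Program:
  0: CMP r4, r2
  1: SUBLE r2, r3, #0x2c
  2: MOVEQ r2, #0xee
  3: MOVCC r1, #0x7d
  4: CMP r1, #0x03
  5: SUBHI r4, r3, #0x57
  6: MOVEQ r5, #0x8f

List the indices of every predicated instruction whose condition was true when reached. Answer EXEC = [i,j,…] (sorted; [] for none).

EXEC = [1,5]

[0] flags=0011 → (cmp)
[1] flags=0011 LE?T → r2=0xd4
[2] flags=0011 EQ?F → skip
[3] flags=0011 CC?F → skip
[4] flags=0010 → (cmp)
[5] flags=0010 HI?T → r4=0xa9
[6] flags=0010 EQ?F → skip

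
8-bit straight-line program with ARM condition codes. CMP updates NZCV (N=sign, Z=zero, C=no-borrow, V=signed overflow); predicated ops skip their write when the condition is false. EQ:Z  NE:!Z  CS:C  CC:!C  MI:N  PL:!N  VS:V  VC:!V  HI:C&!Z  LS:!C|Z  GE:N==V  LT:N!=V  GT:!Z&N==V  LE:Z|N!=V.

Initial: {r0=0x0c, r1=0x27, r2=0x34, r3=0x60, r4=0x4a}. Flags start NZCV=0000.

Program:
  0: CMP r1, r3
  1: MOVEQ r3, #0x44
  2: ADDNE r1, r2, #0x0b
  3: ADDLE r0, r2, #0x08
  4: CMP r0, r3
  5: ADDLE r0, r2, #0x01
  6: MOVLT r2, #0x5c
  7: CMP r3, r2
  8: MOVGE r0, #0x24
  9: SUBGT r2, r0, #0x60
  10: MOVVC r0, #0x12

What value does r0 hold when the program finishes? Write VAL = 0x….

0: ✓ CMP  NZCV=1000
1: · MOVEQ
2: ✓ ADDNE  r1←0x3f
3: ✓ ADDLE  r0←0x3c
4: ✓ CMP  NZCV=1000
5: ✓ ADDLE  r0←0x35
6: ✓ MOVLT  r2←0x5c
7: ✓ CMP  NZCV=0010
8: ✓ MOVGE  r0←0x24
9: ✓ SUBGT  r2←0xc4
10: ✓ MOVVC  r0←0x12

VAL = 0x12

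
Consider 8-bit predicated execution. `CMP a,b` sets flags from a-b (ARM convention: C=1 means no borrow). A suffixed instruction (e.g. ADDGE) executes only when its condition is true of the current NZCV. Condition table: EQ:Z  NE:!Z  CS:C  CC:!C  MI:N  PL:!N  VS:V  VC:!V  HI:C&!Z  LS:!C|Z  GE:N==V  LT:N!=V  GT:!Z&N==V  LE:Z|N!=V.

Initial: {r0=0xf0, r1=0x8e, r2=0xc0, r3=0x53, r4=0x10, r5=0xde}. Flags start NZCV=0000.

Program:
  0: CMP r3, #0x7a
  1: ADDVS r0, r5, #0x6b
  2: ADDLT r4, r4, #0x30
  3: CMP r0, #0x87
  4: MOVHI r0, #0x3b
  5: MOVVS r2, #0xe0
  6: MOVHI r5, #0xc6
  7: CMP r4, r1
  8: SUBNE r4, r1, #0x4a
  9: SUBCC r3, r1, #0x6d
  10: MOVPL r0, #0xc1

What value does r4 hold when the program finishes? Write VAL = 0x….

0: ✓ CMP  NZCV=1000
1: · ADDVS
2: ✓ ADDLT  r4←0x40
3: ✓ CMP  NZCV=0010
4: ✓ MOVHI  r0←0x3b
5: · MOVVS
6: ✓ MOVHI  r5←0xc6
7: ✓ CMP  NZCV=1001
8: ✓ SUBNE  r4←0x44
9: ✓ SUBCC  r3←0x21
10: · MOVPL

VAL = 0x44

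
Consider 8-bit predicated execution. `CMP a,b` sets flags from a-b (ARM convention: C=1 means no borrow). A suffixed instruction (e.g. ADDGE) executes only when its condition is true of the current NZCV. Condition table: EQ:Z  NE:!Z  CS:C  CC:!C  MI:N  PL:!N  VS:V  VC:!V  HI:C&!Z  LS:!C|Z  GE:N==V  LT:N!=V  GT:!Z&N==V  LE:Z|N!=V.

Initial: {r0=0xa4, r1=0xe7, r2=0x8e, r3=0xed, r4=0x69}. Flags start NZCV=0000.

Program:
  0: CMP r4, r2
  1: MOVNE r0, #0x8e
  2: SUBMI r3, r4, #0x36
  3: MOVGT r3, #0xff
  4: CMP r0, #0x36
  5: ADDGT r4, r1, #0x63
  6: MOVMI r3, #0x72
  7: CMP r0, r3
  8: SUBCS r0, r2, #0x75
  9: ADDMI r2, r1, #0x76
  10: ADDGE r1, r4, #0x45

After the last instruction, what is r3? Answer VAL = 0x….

VAL = 0xff

0: ✓ CMP  NZCV=1001
1: ✓ MOVNE  r0←0x8e
2: ✓ SUBMI  r3←0x33
3: ✓ MOVGT  r3←0xff
4: ✓ CMP  NZCV=0011
5: · ADDGT
6: · MOVMI
7: ✓ CMP  NZCV=1000
8: · SUBCS
9: ✓ ADDMI  r2←0x5d
10: · ADDGE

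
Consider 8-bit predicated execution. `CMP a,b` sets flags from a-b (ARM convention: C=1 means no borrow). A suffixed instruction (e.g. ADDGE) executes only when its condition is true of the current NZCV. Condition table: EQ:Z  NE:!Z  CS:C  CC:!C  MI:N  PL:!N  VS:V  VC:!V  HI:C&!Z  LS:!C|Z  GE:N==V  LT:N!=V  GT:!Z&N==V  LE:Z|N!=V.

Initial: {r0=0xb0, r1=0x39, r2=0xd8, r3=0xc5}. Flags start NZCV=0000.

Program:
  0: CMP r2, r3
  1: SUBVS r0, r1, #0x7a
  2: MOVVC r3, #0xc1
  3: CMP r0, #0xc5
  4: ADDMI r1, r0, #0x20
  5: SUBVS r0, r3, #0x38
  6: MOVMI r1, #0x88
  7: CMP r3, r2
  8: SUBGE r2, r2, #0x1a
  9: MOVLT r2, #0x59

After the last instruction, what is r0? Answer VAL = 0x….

[0] flags=0010 → (cmp)
[1] flags=0010 VS?F → skip
[2] flags=0010 VC?T → r3=0xc1
[3] flags=1000 → (cmp)
[4] flags=1000 MI?T → r1=0xd0
[5] flags=1000 VS?F → skip
[6] flags=1000 MI?T → r1=0x88
[7] flags=1000 → (cmp)
[8] flags=1000 GE?F → skip
[9] flags=1000 LT?T → r2=0x59

VAL = 0xb0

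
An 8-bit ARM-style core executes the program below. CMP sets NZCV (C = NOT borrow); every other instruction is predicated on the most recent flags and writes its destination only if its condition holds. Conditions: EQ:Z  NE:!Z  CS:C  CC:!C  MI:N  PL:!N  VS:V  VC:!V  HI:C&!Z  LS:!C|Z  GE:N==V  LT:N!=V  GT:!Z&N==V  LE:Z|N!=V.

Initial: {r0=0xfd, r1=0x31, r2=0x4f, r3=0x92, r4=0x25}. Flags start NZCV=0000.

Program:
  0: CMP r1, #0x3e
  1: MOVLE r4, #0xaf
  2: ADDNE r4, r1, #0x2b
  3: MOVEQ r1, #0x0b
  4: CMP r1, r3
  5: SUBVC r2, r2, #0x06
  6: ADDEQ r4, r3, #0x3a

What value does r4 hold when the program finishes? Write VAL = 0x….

VAL = 0x5c

0: ✓ CMP  NZCV=1000
1: ✓ MOVLE  r4←0xaf
2: ✓ ADDNE  r4←0x5c
3: · MOVEQ
4: ✓ CMP  NZCV=1001
5: · SUBVC
6: · ADDEQ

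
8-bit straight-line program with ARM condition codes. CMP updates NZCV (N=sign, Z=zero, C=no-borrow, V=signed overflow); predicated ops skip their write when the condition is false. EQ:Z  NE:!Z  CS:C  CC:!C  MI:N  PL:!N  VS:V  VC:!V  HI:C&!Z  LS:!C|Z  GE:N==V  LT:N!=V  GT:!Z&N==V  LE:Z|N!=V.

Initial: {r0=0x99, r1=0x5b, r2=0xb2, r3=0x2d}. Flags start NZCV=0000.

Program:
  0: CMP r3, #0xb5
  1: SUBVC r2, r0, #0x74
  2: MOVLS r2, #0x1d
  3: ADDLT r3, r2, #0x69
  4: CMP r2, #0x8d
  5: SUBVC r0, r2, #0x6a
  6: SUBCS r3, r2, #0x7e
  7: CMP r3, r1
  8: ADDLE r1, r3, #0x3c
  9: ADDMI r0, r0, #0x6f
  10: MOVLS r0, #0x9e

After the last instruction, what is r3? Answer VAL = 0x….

VAL = 0x2d

0: ✓ CMP  NZCV=0000
1: ✓ SUBVC  r2←0x25
2: ✓ MOVLS  r2←0x1d
3: · ADDLT
4: ✓ CMP  NZCV=1001
5: · SUBVC
6: · SUBCS
7: ✓ CMP  NZCV=1000
8: ✓ ADDLE  r1←0x69
9: ✓ ADDMI  r0←0x08
10: ✓ MOVLS  r0←0x9e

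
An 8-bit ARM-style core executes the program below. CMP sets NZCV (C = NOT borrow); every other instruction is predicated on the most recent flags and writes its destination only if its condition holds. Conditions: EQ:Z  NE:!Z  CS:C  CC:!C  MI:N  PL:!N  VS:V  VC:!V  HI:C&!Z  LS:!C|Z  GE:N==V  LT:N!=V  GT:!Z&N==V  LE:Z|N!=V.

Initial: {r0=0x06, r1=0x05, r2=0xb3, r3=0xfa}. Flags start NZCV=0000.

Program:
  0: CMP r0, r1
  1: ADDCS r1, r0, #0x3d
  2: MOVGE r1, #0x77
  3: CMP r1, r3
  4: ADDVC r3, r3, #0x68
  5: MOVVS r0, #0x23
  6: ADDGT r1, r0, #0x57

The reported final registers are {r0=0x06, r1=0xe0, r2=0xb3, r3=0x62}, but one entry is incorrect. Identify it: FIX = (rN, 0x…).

0: ✓ CMP  NZCV=0010
1: ✓ ADDCS  r1←0x43
2: ✓ MOVGE  r1←0x77
3: ✓ CMP  NZCV=0000
4: ✓ ADDVC  r3←0x62
5: · MOVVS
6: ✓ ADDGT  r1←0x5d

FIX = (r1, 0x5d)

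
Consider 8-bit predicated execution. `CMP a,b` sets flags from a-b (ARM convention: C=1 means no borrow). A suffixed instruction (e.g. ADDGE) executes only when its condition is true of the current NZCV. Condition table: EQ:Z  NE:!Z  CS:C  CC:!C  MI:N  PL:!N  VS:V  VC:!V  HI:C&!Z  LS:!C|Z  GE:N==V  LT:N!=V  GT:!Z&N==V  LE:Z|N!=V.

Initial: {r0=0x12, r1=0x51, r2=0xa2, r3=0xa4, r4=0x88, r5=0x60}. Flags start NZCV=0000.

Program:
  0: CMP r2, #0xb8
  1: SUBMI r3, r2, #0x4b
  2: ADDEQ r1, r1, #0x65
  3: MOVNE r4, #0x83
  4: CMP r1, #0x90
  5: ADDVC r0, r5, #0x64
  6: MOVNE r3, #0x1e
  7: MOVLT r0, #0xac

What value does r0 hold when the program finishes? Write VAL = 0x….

0: ✓ CMP  NZCV=1000
1: ✓ SUBMI  r3←0x57
2: · ADDEQ
3: ✓ MOVNE  r4←0x83
4: ✓ CMP  NZCV=1001
5: · ADDVC
6: ✓ MOVNE  r3←0x1e
7: · MOVLT

VAL = 0x12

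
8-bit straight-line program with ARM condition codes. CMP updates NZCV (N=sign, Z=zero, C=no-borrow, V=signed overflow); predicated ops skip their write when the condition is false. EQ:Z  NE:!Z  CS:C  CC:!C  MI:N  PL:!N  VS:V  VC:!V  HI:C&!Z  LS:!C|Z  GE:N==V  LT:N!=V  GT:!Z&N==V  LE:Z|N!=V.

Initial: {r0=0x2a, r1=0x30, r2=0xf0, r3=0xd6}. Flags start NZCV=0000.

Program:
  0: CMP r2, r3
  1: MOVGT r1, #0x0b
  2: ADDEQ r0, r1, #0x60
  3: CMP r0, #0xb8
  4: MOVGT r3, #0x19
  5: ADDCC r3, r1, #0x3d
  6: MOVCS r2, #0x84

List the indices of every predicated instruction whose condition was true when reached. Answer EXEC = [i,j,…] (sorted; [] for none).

EXEC = [1,4,5]

[0] flags=0010 → (cmp)
[1] flags=0010 GT?T → r1=0x0b
[2] flags=0010 EQ?F → skip
[3] flags=0000 → (cmp)
[4] flags=0000 GT?T → r3=0x19
[5] flags=0000 CC?T → r3=0x48
[6] flags=0000 CS?F → skip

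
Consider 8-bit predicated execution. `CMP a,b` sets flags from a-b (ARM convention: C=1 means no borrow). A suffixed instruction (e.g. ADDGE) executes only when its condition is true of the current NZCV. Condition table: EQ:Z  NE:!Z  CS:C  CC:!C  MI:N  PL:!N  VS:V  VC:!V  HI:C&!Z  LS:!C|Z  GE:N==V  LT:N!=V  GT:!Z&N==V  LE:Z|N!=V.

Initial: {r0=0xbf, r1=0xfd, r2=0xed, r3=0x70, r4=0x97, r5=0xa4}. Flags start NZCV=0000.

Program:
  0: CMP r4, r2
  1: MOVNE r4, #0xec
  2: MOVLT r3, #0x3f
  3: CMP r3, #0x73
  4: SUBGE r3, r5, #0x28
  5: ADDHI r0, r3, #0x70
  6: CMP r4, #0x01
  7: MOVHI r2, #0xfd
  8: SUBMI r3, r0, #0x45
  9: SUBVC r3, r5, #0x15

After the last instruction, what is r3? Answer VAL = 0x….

VAL = 0x8f

[0] flags=1000 → (cmp)
[1] flags=1000 NE?T → r4=0xec
[2] flags=1000 LT?T → r3=0x3f
[3] flags=1000 → (cmp)
[4] flags=1000 GE?F → skip
[5] flags=1000 HI?F → skip
[6] flags=1010 → (cmp)
[7] flags=1010 HI?T → r2=0xfd
[8] flags=1010 MI?T → r3=0x7a
[9] flags=1010 VC?T → r3=0x8f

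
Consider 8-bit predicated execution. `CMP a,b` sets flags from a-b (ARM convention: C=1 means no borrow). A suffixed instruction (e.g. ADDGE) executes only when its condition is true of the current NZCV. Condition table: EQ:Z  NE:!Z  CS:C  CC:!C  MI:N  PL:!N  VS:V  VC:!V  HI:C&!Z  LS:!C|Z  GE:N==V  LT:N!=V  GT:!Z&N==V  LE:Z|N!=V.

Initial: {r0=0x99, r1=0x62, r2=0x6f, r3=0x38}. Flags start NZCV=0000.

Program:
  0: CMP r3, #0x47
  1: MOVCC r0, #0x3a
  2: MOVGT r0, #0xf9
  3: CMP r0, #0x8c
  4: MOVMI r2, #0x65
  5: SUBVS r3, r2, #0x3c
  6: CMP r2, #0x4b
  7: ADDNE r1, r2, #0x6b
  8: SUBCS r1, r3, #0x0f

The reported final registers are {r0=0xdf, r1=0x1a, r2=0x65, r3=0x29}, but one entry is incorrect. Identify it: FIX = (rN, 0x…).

[0] flags=1000 → (cmp)
[1] flags=1000 CC?T → r0=0x3a
[2] flags=1000 GT?F → skip
[3] flags=1001 → (cmp)
[4] flags=1001 MI?T → r2=0x65
[5] flags=1001 VS?T → r3=0x29
[6] flags=0010 → (cmp)
[7] flags=0010 NE?T → r1=0xd0
[8] flags=0010 CS?T → r1=0x1a

FIX = (r0, 0x3a)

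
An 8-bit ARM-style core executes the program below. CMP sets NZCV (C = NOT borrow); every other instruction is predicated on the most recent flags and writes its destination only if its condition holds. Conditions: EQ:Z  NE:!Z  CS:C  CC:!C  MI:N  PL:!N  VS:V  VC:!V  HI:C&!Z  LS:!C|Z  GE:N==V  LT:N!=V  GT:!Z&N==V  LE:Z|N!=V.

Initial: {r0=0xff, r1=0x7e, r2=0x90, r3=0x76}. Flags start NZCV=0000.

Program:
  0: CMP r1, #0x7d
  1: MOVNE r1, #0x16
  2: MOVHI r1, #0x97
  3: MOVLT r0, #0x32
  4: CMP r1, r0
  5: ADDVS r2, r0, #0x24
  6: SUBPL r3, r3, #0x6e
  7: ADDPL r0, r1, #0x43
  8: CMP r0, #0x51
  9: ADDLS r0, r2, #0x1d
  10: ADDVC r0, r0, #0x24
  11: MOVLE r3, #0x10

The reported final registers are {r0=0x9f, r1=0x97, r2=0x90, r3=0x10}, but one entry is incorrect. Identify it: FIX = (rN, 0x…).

0: ✓ CMP  NZCV=0010
1: ✓ MOVNE  r1←0x16
2: ✓ MOVHI  r1←0x97
3: · MOVLT
4: ✓ CMP  NZCV=1000
5: · ADDVS
6: · SUBPL
7: · ADDPL
8: ✓ CMP  NZCV=1010
9: · ADDLS
10: ✓ ADDVC  r0←0x23
11: ✓ MOVLE  r3←0x10

FIX = (r0, 0x23)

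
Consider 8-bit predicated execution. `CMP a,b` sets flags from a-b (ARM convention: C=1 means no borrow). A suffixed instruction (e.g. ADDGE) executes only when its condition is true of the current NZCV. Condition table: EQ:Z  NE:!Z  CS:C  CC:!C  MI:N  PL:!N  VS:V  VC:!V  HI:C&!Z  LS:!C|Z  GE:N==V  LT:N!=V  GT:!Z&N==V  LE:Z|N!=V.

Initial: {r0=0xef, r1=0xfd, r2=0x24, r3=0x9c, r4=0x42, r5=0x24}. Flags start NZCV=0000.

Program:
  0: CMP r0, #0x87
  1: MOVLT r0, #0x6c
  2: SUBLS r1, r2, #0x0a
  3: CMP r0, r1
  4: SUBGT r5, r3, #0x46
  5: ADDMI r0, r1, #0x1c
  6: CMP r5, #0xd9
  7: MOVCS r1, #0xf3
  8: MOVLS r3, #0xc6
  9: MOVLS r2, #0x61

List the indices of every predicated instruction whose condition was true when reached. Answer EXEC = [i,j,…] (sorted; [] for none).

EXEC = [5,8,9]

[0] flags=0010 → (cmp)
[1] flags=0010 LT?F → skip
[2] flags=0010 LS?F → skip
[3] flags=1000 → (cmp)
[4] flags=1000 GT?F → skip
[5] flags=1000 MI?T → r0=0x19
[6] flags=0000 → (cmp)
[7] flags=0000 CS?F → skip
[8] flags=0000 LS?T → r3=0xc6
[9] flags=0000 LS?T → r2=0x61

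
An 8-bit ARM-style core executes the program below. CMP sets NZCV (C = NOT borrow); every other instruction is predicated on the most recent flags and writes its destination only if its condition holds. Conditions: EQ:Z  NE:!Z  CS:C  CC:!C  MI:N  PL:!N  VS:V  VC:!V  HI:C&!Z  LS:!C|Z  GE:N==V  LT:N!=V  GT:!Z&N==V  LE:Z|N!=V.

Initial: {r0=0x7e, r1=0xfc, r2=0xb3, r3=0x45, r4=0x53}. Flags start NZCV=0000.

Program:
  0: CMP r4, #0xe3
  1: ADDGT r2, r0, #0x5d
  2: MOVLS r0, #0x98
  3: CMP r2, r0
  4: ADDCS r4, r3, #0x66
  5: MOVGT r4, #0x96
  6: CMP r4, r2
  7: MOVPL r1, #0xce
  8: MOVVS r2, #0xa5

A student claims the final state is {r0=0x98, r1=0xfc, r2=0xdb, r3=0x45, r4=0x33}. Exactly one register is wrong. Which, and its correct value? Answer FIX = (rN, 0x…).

[0] flags=0000 → (cmp)
[1] flags=0000 GT?T → r2=0xdb
[2] flags=0000 LS?T → r0=0x98
[3] flags=0010 → (cmp)
[4] flags=0010 CS?T → r4=0xab
[5] flags=0010 GT?T → r4=0x96
[6] flags=1000 → (cmp)
[7] flags=1000 PL?F → skip
[8] flags=1000 VS?F → skip

FIX = (r4, 0x96)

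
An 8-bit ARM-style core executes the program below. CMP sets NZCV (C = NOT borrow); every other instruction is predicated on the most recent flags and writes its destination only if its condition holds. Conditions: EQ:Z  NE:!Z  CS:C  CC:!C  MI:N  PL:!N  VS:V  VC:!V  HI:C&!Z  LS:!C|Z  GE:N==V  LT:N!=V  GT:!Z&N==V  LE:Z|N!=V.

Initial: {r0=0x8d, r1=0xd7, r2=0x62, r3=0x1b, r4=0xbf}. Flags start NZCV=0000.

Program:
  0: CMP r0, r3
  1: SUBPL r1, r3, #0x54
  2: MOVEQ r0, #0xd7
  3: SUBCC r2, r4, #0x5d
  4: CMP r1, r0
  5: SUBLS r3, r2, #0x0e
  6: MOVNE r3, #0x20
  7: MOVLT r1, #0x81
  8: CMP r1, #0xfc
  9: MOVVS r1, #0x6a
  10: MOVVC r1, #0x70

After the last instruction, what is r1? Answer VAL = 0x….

[0] flags=0011 → (cmp)
[1] flags=0011 PL?T → r1=0xc7
[2] flags=0011 EQ?F → skip
[3] flags=0011 CC?F → skip
[4] flags=0010 → (cmp)
[5] flags=0010 LS?F → skip
[6] flags=0010 NE?T → r3=0x20
[7] flags=0010 LT?F → skip
[8] flags=1000 → (cmp)
[9] flags=1000 VS?F → skip
[10] flags=1000 VC?T → r1=0x70

VAL = 0x70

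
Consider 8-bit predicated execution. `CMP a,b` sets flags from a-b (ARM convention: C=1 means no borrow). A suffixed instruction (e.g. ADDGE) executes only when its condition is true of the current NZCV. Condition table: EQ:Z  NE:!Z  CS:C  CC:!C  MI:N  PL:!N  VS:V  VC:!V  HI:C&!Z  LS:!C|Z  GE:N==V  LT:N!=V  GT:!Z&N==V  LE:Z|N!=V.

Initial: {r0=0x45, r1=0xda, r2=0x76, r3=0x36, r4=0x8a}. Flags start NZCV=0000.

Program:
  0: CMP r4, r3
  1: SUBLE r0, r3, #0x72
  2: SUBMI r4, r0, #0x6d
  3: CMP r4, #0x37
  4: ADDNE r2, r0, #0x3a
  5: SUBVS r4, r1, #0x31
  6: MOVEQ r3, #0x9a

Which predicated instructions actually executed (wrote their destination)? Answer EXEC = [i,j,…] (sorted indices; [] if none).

[0] flags=0011 → (cmp)
[1] flags=0011 LE?T → r0=0xc4
[2] flags=0011 MI?F → skip
[3] flags=0011 → (cmp)
[4] flags=0011 NE?T → r2=0xfe
[5] flags=0011 VS?T → r4=0xa9
[6] flags=0011 EQ?F → skip

EXEC = [1,4,5]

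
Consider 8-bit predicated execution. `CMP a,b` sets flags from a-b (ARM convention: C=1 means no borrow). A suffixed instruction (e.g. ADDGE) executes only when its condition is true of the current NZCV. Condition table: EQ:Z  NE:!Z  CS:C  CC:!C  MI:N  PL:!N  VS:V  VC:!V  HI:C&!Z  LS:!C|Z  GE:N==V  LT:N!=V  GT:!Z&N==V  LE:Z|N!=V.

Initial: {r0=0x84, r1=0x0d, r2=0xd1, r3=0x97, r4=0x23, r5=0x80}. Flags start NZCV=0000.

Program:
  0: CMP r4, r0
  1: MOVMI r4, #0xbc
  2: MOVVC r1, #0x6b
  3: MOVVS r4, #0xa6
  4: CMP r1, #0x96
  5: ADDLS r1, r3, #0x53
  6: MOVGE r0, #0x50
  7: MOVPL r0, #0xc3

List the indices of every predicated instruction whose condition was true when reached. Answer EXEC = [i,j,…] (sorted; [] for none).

EXEC = [1,3,5,6,7]

0: ✓ CMP  NZCV=1001
1: ✓ MOVMI  r4←0xbc
2: · MOVVC
3: ✓ MOVVS  r4←0xa6
4: ✓ CMP  NZCV=0000
5: ✓ ADDLS  r1←0xea
6: ✓ MOVGE  r0←0x50
7: ✓ MOVPL  r0←0xc3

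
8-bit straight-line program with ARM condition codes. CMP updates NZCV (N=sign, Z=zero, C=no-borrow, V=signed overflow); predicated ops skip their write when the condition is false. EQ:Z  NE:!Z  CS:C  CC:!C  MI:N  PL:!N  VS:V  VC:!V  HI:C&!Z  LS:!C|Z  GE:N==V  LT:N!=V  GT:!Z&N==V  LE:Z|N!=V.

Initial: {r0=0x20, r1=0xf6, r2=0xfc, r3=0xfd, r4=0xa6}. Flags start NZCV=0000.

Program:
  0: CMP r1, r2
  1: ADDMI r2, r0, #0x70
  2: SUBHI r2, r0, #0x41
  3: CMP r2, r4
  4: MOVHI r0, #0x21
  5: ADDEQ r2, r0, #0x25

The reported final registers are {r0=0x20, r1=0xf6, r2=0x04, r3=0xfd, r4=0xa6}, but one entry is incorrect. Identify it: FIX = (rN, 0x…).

FIX = (r2, 0x90)

[0] flags=1000 → (cmp)
[1] flags=1000 MI?T → r2=0x90
[2] flags=1000 HI?F → skip
[3] flags=1000 → (cmp)
[4] flags=1000 HI?F → skip
[5] flags=1000 EQ?F → skip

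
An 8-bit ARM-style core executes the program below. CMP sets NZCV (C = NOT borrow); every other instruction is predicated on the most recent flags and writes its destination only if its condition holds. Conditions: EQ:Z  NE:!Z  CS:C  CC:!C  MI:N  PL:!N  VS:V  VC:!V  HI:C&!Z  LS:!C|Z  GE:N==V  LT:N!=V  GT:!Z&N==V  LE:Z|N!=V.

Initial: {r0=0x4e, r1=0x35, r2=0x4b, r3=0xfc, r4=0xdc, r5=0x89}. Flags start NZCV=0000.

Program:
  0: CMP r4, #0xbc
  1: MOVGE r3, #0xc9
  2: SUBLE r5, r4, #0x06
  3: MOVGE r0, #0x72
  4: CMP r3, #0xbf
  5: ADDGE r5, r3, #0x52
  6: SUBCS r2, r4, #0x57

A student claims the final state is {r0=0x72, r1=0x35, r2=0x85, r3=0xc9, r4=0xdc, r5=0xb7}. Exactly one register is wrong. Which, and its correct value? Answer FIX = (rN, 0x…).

0: ✓ CMP  NZCV=0010
1: ✓ MOVGE  r3←0xc9
2: · SUBLE
3: ✓ MOVGE  r0←0x72
4: ✓ CMP  NZCV=0010
5: ✓ ADDGE  r5←0x1b
6: ✓ SUBCS  r2←0x85

FIX = (r5, 0x1b)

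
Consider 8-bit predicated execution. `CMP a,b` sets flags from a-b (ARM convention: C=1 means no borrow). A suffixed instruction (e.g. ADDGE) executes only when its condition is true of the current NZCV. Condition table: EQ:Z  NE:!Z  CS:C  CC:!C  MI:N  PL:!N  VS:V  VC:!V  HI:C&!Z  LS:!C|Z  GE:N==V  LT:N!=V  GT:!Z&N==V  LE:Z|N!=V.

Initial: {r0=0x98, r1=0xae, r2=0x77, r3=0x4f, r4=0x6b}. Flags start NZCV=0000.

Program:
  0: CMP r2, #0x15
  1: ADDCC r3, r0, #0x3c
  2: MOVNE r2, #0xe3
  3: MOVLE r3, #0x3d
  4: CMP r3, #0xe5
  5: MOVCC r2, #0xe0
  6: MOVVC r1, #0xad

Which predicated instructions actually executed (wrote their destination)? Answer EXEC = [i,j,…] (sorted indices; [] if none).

EXEC = [2,5,6]

[0] flags=0010 → (cmp)
[1] flags=0010 CC?F → skip
[2] flags=0010 NE?T → r2=0xe3
[3] flags=0010 LE?F → skip
[4] flags=0000 → (cmp)
[5] flags=0000 CC?T → r2=0xe0
[6] flags=0000 VC?T → r1=0xad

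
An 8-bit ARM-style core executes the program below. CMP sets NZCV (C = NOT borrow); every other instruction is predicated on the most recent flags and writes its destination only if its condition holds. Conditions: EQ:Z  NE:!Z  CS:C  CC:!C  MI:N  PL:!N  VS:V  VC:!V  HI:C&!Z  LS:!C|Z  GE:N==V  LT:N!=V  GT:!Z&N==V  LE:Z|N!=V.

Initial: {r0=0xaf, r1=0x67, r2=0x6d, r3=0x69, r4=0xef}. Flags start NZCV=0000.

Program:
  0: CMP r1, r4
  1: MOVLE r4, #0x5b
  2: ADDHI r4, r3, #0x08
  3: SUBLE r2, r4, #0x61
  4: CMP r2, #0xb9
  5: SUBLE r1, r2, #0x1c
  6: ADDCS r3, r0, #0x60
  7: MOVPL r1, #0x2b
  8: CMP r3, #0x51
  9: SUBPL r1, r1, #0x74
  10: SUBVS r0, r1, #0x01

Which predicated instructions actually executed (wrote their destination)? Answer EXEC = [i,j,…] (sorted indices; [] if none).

EXEC = [9]

[0] flags=0000 → (cmp)
[1] flags=0000 LE?F → skip
[2] flags=0000 HI?F → skip
[3] flags=0000 LE?F → skip
[4] flags=1001 → (cmp)
[5] flags=1001 LE?F → skip
[6] flags=1001 CS?F → skip
[7] flags=1001 PL?F → skip
[8] flags=0010 → (cmp)
[9] flags=0010 PL?T → r1=0xf3
[10] flags=0010 VS?F → skip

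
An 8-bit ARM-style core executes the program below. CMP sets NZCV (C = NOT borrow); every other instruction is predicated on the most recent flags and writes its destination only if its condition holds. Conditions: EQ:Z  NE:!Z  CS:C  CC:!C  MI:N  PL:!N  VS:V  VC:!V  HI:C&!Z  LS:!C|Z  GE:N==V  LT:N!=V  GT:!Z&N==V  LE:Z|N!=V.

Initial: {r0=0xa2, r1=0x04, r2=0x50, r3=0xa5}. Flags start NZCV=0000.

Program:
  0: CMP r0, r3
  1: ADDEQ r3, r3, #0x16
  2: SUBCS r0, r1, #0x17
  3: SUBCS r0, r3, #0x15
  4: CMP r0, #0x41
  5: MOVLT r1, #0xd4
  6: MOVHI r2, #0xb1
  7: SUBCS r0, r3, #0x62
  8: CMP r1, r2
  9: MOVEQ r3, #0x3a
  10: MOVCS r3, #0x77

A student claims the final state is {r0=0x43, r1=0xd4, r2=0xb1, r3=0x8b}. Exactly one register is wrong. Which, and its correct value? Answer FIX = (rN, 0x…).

0: ✓ CMP  NZCV=1000
1: · ADDEQ
2: · SUBCS
3: · SUBCS
4: ✓ CMP  NZCV=0011
5: ✓ MOVLT  r1←0xd4
6: ✓ MOVHI  r2←0xb1
7: ✓ SUBCS  r0←0x43
8: ✓ CMP  NZCV=0010
9: · MOVEQ
10: ✓ MOVCS  r3←0x77

FIX = (r3, 0x77)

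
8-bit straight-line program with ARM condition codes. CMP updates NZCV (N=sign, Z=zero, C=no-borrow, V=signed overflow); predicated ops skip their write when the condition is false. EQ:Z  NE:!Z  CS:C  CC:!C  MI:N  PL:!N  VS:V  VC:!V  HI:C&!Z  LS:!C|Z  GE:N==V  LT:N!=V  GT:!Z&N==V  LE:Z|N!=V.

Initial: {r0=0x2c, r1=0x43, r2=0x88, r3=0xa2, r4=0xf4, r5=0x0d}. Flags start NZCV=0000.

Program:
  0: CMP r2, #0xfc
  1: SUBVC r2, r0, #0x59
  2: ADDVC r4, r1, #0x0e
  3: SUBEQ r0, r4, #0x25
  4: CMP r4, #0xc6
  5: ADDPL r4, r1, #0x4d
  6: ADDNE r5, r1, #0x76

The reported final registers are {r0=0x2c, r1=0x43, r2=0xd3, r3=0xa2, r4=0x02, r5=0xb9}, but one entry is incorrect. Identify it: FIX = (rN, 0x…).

0: ✓ CMP  NZCV=1000
1: ✓ SUBVC  r2←0xd3
2: ✓ ADDVC  r4←0x51
3: · SUBEQ
4: ✓ CMP  NZCV=1001
5: · ADDPL
6: ✓ ADDNE  r5←0xb9

FIX = (r4, 0x51)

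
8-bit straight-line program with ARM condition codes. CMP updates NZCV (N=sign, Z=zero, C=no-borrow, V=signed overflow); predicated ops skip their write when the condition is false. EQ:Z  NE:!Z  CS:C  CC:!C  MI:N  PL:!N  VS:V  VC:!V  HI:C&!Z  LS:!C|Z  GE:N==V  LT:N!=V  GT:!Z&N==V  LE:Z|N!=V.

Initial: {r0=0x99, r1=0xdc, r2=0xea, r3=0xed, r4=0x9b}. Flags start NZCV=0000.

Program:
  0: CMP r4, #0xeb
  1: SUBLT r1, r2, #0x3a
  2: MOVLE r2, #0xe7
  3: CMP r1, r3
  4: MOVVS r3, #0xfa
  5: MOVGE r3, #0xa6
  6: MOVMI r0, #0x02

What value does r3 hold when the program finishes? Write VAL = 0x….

[0] flags=1000 → (cmp)
[1] flags=1000 LT?T → r1=0xb0
[2] flags=1000 LE?T → r2=0xe7
[3] flags=1000 → (cmp)
[4] flags=1000 VS?F → skip
[5] flags=1000 GE?F → skip
[6] flags=1000 MI?T → r0=0x02

VAL = 0xed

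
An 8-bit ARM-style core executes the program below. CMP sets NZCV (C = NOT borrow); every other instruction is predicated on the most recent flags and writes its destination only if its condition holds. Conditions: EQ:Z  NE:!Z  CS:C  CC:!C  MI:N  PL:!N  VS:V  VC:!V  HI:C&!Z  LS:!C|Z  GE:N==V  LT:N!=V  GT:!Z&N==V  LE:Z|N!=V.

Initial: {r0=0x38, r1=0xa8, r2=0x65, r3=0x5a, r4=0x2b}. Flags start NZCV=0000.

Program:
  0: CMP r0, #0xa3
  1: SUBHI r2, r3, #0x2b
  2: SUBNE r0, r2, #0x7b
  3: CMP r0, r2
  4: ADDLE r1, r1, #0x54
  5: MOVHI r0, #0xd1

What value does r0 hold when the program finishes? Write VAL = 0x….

[0] flags=1001 → (cmp)
[1] flags=1001 HI?F → skip
[2] flags=1001 NE?T → r0=0xea
[3] flags=1010 → (cmp)
[4] flags=1010 LE?T → r1=0xfc
[5] flags=1010 HI?T → r0=0xd1

VAL = 0xd1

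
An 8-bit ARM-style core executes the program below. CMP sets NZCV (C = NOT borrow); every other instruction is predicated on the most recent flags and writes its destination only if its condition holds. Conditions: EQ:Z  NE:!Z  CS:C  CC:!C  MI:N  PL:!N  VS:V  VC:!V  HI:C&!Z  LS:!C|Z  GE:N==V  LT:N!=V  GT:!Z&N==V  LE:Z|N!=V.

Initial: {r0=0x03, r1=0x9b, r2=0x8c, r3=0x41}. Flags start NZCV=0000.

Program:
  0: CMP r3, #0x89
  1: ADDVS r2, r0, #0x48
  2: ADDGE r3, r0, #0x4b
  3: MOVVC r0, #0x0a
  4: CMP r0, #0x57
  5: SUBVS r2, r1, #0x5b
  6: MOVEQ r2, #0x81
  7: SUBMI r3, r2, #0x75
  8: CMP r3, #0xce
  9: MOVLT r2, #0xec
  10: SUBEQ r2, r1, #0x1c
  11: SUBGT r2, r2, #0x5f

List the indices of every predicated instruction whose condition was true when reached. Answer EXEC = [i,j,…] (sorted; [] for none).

0: ✓ CMP  NZCV=1001
1: ✓ ADDVS  r2←0x4b
2: ✓ ADDGE  r3←0x4e
3: · MOVVC
4: ✓ CMP  NZCV=1000
5: · SUBVS
6: · MOVEQ
7: ✓ SUBMI  r3←0xd6
8: ✓ CMP  NZCV=0010
9: · MOVLT
10: · SUBEQ
11: ✓ SUBGT  r2←0xec

EXEC = [1,2,7,11]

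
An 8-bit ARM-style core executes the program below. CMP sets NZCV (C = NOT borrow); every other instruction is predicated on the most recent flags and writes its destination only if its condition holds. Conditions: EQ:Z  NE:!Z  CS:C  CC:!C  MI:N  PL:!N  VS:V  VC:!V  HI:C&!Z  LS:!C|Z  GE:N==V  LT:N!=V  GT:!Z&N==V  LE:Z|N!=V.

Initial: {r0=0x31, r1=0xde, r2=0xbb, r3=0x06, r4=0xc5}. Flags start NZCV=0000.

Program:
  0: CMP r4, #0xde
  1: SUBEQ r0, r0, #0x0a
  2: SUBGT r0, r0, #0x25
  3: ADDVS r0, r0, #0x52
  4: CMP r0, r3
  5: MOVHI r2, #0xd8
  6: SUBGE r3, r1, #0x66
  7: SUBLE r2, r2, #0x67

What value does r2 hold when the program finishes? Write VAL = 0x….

VAL = 0xd8

[0] flags=1000 → (cmp)
[1] flags=1000 EQ?F → skip
[2] flags=1000 GT?F → skip
[3] flags=1000 VS?F → skip
[4] flags=0010 → (cmp)
[5] flags=0010 HI?T → r2=0xd8
[6] flags=0010 GE?T → r3=0x78
[7] flags=0010 LE?F → skip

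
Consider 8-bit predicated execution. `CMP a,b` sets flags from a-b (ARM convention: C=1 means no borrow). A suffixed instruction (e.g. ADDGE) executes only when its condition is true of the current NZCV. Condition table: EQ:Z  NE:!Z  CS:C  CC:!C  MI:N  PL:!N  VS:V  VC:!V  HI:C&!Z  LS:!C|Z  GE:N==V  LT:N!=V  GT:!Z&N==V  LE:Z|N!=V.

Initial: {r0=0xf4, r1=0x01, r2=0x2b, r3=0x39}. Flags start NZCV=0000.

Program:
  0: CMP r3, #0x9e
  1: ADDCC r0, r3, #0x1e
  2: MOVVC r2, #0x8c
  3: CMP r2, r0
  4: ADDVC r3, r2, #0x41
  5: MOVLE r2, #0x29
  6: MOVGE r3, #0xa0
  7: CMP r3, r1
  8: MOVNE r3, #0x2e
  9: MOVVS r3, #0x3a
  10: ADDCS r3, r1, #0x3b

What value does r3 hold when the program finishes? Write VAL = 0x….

[0] flags=1001 → (cmp)
[1] flags=1001 CC?T → r0=0x57
[2] flags=1001 VC?F → skip
[3] flags=1000 → (cmp)
[4] flags=1000 VC?T → r3=0x6c
[5] flags=1000 LE?T → r2=0x29
[6] flags=1000 GE?F → skip
[7] flags=0010 → (cmp)
[8] flags=0010 NE?T → r3=0x2e
[9] flags=0010 VS?F → skip
[10] flags=0010 CS?T → r3=0x3c

VAL = 0x3c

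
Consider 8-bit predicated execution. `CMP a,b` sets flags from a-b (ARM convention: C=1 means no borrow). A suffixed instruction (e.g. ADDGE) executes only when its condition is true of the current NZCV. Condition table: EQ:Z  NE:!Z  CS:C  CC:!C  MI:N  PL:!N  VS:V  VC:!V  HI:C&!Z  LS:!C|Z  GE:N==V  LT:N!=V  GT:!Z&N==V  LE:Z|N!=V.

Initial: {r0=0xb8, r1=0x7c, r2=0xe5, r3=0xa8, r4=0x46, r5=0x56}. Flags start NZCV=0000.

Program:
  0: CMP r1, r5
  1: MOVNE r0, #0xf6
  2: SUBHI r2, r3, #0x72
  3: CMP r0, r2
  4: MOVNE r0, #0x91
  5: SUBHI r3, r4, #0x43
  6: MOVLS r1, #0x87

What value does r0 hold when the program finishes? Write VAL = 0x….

VAL = 0x91

0: ✓ CMP  NZCV=0010
1: ✓ MOVNE  r0←0xf6
2: ✓ SUBHI  r2←0x36
3: ✓ CMP  NZCV=1010
4: ✓ MOVNE  r0←0x91
5: ✓ SUBHI  r3←0x03
6: · MOVLS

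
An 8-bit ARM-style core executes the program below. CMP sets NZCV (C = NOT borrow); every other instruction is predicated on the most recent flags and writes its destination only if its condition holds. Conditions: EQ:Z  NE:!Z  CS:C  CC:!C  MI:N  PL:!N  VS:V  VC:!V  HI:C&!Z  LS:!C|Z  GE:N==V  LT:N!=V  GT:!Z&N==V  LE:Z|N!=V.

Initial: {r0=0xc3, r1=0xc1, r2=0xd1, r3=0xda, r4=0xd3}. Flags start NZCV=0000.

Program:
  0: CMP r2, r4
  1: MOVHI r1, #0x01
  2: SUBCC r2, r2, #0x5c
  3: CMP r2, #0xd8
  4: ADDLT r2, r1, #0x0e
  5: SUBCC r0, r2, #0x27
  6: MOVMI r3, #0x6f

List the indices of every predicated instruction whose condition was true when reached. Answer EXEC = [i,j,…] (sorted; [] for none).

0: ✓ CMP  NZCV=1000
1: · MOVHI
2: ✓ SUBCC  r2←0x75
3: ✓ CMP  NZCV=1001
4: · ADDLT
5: ✓ SUBCC  r0←0x4e
6: ✓ MOVMI  r3←0x6f

EXEC = [2,5,6]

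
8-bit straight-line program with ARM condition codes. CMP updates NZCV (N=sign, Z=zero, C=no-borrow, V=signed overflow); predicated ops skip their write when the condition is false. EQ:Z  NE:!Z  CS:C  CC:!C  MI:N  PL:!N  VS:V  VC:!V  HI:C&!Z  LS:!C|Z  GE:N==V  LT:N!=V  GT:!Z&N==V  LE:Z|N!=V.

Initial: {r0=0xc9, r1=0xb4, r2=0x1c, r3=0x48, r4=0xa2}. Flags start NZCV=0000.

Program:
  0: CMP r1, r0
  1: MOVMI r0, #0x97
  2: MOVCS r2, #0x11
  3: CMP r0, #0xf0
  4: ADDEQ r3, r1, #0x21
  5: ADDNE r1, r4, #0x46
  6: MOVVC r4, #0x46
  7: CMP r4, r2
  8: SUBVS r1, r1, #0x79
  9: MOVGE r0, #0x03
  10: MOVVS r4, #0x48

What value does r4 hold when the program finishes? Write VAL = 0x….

VAL = 0x46

[0] flags=1000 → (cmp)
[1] flags=1000 MI?T → r0=0x97
[2] flags=1000 CS?F → skip
[3] flags=1000 → (cmp)
[4] flags=1000 EQ?F → skip
[5] flags=1000 NE?T → r1=0xe8
[6] flags=1000 VC?T → r4=0x46
[7] flags=0010 → (cmp)
[8] flags=0010 VS?F → skip
[9] flags=0010 GE?T → r0=0x03
[10] flags=0010 VS?F → skip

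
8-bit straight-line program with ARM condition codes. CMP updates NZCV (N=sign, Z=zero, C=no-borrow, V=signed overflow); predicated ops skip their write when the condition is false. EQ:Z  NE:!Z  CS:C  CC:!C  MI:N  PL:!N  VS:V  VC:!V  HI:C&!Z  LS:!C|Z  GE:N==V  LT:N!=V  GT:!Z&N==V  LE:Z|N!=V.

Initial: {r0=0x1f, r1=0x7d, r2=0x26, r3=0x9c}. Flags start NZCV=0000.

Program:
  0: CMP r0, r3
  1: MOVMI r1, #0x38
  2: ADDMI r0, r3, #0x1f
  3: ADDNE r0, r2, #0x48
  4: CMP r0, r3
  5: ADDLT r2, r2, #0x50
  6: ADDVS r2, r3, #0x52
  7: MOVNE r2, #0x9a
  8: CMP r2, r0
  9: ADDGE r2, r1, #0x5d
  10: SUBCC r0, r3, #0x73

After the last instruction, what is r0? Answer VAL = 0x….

0: ✓ CMP  NZCV=1001
1: ✓ MOVMI  r1←0x38
2: ✓ ADDMI  r0←0xbb
3: ✓ ADDNE  r0←0x6e
4: ✓ CMP  NZCV=1001
5: · ADDLT
6: ✓ ADDVS  r2←0xee
7: ✓ MOVNE  r2←0x9a
8: ✓ CMP  NZCV=0011
9: · ADDGE
10: · SUBCC

VAL = 0x6e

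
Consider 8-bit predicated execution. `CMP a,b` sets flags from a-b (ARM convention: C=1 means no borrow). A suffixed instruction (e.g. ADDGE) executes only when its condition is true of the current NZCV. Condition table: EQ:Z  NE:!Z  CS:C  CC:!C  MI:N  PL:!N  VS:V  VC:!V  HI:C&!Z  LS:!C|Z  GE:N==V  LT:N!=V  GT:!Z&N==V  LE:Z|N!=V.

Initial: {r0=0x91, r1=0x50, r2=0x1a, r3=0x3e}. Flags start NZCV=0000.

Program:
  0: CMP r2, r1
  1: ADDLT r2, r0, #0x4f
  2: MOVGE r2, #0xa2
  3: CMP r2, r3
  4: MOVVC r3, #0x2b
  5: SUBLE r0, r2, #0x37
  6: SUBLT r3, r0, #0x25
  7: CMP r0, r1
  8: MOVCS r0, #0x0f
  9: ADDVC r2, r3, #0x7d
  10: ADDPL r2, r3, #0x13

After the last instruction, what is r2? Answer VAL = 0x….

VAL = 0x97

0: ✓ CMP  NZCV=1000
1: ✓ ADDLT  r2←0xe0
2: · MOVGE
3: ✓ CMP  NZCV=1010
4: ✓ MOVVC  r3←0x2b
5: ✓ SUBLE  r0←0xa9
6: ✓ SUBLT  r3←0x84
7: ✓ CMP  NZCV=0011
8: ✓ MOVCS  r0←0x0f
9: · ADDVC
10: ✓ ADDPL  r2←0x97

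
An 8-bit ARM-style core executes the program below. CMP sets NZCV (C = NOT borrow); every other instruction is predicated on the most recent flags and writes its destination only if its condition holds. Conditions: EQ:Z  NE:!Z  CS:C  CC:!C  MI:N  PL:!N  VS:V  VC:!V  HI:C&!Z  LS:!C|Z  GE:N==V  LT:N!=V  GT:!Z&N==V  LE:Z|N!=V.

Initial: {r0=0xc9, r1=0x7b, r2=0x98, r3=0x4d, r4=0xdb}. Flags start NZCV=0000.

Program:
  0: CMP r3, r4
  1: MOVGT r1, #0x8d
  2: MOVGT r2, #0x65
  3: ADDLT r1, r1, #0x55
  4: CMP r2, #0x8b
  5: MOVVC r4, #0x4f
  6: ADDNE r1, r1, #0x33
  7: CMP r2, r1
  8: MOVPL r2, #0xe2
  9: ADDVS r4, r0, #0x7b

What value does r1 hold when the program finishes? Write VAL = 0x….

VAL = 0xc0

0: ✓ CMP  NZCV=0000
1: ✓ MOVGT  r1←0x8d
2: ✓ MOVGT  r2←0x65
3: · ADDLT
4: ✓ CMP  NZCV=1001
5: · MOVVC
6: ✓ ADDNE  r1←0xc0
7: ✓ CMP  NZCV=1001
8: · MOVPL
9: ✓ ADDVS  r4←0x44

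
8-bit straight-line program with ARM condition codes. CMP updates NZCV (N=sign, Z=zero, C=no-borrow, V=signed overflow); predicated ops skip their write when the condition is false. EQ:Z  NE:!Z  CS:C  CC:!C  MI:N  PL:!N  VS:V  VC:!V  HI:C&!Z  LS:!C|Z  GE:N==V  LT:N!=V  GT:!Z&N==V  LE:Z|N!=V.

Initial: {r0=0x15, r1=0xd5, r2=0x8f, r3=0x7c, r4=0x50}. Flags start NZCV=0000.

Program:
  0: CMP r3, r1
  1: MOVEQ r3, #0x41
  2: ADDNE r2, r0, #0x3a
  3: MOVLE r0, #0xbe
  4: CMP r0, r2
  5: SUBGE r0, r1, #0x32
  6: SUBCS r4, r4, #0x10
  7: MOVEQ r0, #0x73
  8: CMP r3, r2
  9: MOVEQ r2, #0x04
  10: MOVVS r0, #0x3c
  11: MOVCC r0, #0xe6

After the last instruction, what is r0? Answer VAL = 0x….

0: ✓ CMP  NZCV=1001
1: · MOVEQ
2: ✓ ADDNE  r2←0x4f
3: · MOVLE
4: ✓ CMP  NZCV=1000
5: · SUBGE
6: · SUBCS
7: · MOVEQ
8: ✓ CMP  NZCV=0010
9: · MOVEQ
10: · MOVVS
11: · MOVCC

VAL = 0x15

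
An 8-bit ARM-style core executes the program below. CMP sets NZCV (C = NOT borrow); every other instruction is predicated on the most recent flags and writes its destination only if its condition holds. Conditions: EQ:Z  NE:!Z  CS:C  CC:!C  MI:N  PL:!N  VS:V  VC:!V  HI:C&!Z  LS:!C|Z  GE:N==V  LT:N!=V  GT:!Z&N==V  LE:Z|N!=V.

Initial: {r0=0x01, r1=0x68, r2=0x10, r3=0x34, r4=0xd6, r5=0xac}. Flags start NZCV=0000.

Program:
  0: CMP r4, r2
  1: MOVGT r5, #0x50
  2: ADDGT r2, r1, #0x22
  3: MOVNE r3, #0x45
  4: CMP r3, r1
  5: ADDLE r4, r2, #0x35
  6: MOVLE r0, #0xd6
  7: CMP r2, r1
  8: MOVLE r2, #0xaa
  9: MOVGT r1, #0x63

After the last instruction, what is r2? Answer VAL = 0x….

0: ✓ CMP  NZCV=1010
1: · MOVGT
2: · ADDGT
3: ✓ MOVNE  r3←0x45
4: ✓ CMP  NZCV=1000
5: ✓ ADDLE  r4←0x45
6: ✓ MOVLE  r0←0xd6
7: ✓ CMP  NZCV=1000
8: ✓ MOVLE  r2←0xaa
9: · MOVGT

VAL = 0xaa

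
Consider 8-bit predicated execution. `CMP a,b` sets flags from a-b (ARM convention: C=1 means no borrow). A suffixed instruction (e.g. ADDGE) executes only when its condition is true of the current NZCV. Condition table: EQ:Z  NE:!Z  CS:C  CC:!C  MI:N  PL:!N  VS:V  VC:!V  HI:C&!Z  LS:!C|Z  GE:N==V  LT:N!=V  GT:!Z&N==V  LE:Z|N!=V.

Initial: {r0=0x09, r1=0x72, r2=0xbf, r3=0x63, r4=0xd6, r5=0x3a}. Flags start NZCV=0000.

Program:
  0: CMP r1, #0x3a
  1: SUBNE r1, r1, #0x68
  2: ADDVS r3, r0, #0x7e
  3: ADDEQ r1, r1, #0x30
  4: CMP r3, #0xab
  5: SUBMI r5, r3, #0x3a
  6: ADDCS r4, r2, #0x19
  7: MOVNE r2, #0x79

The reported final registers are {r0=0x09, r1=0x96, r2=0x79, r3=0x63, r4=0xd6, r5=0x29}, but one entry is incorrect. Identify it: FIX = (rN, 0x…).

0: ✓ CMP  NZCV=0010
1: ✓ SUBNE  r1←0x0a
2: · ADDVS
3: · ADDEQ
4: ✓ CMP  NZCV=1001
5: ✓ SUBMI  r5←0x29
6: · ADDCS
7: ✓ MOVNE  r2←0x79

FIX = (r1, 0x0a)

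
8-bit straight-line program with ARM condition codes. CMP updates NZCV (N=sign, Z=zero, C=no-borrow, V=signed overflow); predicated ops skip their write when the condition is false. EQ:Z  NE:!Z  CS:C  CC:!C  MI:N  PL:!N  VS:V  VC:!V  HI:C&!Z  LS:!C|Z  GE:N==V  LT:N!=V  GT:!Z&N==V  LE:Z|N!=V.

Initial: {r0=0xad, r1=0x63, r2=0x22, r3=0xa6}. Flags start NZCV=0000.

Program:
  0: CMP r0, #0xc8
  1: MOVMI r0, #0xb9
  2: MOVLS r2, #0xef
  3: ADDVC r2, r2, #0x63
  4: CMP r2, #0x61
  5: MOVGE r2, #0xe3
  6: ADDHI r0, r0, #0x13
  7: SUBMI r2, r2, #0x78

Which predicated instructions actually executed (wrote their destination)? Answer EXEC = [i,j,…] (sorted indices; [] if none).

[0] flags=1000 → (cmp)
[1] flags=1000 MI?T → r0=0xb9
[2] flags=1000 LS?T → r2=0xef
[3] flags=1000 VC?T → r2=0x52
[4] flags=1000 → (cmp)
[5] flags=1000 GE?F → skip
[6] flags=1000 HI?F → skip
[7] flags=1000 MI?T → r2=0xda

EXEC = [1,2,3,7]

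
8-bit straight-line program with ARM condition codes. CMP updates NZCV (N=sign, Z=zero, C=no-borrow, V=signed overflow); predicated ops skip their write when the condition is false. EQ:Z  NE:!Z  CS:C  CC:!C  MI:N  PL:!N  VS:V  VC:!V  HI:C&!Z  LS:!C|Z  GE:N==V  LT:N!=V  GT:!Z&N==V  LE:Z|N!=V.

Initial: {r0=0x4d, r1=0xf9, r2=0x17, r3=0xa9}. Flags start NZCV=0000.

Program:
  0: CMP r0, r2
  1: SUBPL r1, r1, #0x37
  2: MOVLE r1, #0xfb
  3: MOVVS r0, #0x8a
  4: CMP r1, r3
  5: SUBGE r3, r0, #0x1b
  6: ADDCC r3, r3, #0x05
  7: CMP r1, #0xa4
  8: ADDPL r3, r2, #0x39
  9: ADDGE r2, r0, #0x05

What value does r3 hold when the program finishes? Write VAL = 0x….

VAL = 0x50

[0] flags=0010 → (cmp)
[1] flags=0010 PL?T → r1=0xc2
[2] flags=0010 LE?F → skip
[3] flags=0010 VS?F → skip
[4] flags=0010 → (cmp)
[5] flags=0010 GE?T → r3=0x32
[6] flags=0010 CC?F → skip
[7] flags=0010 → (cmp)
[8] flags=0010 PL?T → r3=0x50
[9] flags=0010 GE?T → r2=0x52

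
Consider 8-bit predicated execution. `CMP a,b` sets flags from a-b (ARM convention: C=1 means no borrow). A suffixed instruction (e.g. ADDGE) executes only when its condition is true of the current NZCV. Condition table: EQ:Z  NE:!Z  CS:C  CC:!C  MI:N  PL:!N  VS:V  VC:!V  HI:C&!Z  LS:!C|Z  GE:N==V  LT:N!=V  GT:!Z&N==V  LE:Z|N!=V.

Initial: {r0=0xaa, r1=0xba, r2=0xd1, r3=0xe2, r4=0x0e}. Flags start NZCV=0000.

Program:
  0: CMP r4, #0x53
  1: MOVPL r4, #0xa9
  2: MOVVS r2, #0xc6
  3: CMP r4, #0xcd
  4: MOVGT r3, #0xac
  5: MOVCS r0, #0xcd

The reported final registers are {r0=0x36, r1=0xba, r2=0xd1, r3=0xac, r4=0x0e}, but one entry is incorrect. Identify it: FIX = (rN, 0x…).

[0] flags=1000 → (cmp)
[1] flags=1000 PL?F → skip
[2] flags=1000 VS?F → skip
[3] flags=0000 → (cmp)
[4] flags=0000 GT?T → r3=0xac
[5] flags=0000 CS?F → skip

FIX = (r0, 0xaa)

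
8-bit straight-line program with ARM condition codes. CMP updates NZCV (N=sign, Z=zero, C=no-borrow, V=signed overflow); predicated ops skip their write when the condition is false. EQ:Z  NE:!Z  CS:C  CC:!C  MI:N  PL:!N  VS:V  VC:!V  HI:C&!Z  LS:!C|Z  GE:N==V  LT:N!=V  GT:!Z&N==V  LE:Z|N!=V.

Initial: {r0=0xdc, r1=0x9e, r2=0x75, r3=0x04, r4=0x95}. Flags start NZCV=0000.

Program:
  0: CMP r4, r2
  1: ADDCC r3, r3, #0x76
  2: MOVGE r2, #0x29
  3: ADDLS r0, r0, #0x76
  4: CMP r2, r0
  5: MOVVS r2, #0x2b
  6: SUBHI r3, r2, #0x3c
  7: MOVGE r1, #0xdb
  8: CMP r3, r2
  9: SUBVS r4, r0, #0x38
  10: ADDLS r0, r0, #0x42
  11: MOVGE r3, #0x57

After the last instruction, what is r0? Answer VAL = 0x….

VAL = 0x1e

0: ✓ CMP  NZCV=0011
1: · ADDCC
2: · MOVGE
3: · ADDLS
4: ✓ CMP  NZCV=1001
5: ✓ MOVVS  r2←0x2b
6: · SUBHI
7: ✓ MOVGE  r1←0xdb
8: ✓ CMP  NZCV=1000
9: · SUBVS
10: ✓ ADDLS  r0←0x1e
11: · MOVGE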